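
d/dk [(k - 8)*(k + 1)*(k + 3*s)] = 3*k^2 + 6*k*s - 14*k - 21*s - 8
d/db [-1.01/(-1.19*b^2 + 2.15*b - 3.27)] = (2.1715 - 2.4038*b)/(1.19*b^2 - 2.15*b + 3.27)^2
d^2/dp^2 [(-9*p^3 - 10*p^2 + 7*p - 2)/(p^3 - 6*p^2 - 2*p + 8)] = 2*(-64*p^6 - 33*p^5 + 234*p^4 + 574*p^3 - 1548*p^2 - 744*p - 632)/(p^9 - 18*p^8 + 102*p^7 - 120*p^6 - 492*p^5 + 696*p^4 + 760*p^3 - 1056*p^2 - 384*p + 512)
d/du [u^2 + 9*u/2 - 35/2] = 2*u + 9/2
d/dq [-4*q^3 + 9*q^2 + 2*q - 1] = -12*q^2 + 18*q + 2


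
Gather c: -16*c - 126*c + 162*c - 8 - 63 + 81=20*c + 10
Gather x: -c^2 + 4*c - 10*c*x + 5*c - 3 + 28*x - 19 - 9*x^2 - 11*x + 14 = -c^2 + 9*c - 9*x^2 + x*(17 - 10*c) - 8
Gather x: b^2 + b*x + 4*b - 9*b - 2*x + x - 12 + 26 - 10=b^2 - 5*b + x*(b - 1) + 4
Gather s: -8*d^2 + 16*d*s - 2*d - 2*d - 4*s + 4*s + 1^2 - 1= -8*d^2 + 16*d*s - 4*d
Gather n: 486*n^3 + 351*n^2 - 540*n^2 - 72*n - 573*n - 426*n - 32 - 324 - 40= 486*n^3 - 189*n^2 - 1071*n - 396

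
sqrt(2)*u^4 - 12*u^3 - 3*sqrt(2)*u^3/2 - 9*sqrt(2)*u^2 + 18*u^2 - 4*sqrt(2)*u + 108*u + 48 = (u - 4)*(u + 2)*(u - 6*sqrt(2))*(sqrt(2)*u + sqrt(2)/2)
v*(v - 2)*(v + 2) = v^3 - 4*v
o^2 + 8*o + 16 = (o + 4)^2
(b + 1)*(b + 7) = b^2 + 8*b + 7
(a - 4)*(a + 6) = a^2 + 2*a - 24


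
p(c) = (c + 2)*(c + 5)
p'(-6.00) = -5.00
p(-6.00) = 4.00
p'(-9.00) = -11.00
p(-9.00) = 28.00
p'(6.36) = 19.72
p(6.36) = 94.97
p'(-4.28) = -1.56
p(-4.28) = -1.64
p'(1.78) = 10.56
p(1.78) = 25.63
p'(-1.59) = 3.82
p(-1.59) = 1.40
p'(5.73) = 18.46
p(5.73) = 82.94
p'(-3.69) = -0.38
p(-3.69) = -2.21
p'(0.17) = 7.34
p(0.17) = 11.22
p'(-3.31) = 0.38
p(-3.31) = -2.21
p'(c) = 2*c + 7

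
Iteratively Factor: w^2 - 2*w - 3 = (w + 1)*(w - 3)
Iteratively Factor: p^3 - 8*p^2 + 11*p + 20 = (p + 1)*(p^2 - 9*p + 20) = (p - 4)*(p + 1)*(p - 5)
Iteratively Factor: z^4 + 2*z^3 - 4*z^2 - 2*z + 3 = (z - 1)*(z^3 + 3*z^2 - z - 3) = (z - 1)^2*(z^2 + 4*z + 3) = (z - 1)^2*(z + 3)*(z + 1)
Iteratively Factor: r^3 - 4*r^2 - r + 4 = (r - 1)*(r^2 - 3*r - 4) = (r - 1)*(r + 1)*(r - 4)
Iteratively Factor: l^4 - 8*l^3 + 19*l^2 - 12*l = (l - 4)*(l^3 - 4*l^2 + 3*l) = (l - 4)*(l - 3)*(l^2 - l) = l*(l - 4)*(l - 3)*(l - 1)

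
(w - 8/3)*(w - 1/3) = w^2 - 3*w + 8/9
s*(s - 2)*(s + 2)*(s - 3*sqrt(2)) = s^4 - 3*sqrt(2)*s^3 - 4*s^2 + 12*sqrt(2)*s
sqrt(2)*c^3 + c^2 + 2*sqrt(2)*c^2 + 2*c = c*(c + 2)*(sqrt(2)*c + 1)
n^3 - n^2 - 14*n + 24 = (n - 3)*(n - 2)*(n + 4)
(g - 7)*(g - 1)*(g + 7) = g^3 - g^2 - 49*g + 49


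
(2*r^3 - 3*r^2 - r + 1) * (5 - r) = -2*r^4 + 13*r^3 - 14*r^2 - 6*r + 5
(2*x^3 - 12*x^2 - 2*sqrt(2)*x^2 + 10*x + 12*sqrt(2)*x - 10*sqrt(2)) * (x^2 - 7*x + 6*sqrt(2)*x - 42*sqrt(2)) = 2*x^5 - 26*x^4 + 10*sqrt(2)*x^4 - 130*sqrt(2)*x^3 + 70*x^3 + 242*x^2 + 470*sqrt(2)*x^2 - 1128*x - 350*sqrt(2)*x + 840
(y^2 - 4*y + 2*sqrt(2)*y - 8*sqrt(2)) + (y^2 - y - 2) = 2*y^2 - 5*y + 2*sqrt(2)*y - 8*sqrt(2) - 2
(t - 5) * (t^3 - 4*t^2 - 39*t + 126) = t^4 - 9*t^3 - 19*t^2 + 321*t - 630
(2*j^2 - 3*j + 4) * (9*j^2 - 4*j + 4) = 18*j^4 - 35*j^3 + 56*j^2 - 28*j + 16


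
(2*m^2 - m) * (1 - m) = -2*m^3 + 3*m^2 - m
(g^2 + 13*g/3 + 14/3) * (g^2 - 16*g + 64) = g^4 - 35*g^3/3 - 2*g^2/3 + 608*g/3 + 896/3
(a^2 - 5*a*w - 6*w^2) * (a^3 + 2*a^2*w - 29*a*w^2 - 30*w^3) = a^5 - 3*a^4*w - 45*a^3*w^2 + 103*a^2*w^3 + 324*a*w^4 + 180*w^5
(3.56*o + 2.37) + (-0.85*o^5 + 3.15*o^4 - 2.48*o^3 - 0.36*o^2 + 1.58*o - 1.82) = -0.85*o^5 + 3.15*o^4 - 2.48*o^3 - 0.36*o^2 + 5.14*o + 0.55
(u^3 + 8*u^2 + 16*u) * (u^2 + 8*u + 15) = u^5 + 16*u^4 + 95*u^3 + 248*u^2 + 240*u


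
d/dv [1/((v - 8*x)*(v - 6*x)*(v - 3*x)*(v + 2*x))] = (-4*v^3 + 45*v^2*x - 112*v*x^2 - 36*x^3)/(v^8 - 30*v^7*x + 337*v^6*x^2 - 1608*v^5*x^3 + 1480*v^4*x^4 + 12672*v^3*x^5 - 30960*v^2*x^6 - 20736*v*x^7 + 82944*x^8)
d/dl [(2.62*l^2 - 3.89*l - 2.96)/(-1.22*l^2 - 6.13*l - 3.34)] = (-20.8064*l^2 - 24.724*l - 5.1522)/(1.4884*l^4 + 14.9572*l^3 + 45.7265*l^2 + 40.9484*l + 11.1556)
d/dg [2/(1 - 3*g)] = 6/(3*g - 1)^2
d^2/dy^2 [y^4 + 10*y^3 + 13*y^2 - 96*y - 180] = 12*y^2 + 60*y + 26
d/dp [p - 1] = 1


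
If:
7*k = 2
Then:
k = 2/7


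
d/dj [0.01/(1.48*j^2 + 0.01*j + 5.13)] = (-0.0296*j - 0.0001)/(1.48*j^2 + 0.01*j + 5.13)^2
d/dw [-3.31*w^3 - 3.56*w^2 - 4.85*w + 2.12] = -9.93*w^2 - 7.12*w - 4.85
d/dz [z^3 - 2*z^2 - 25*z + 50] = 3*z^2 - 4*z - 25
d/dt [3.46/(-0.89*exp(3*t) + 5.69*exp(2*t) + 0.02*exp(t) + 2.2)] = (9.2382*exp(2*t) - 39.3748*exp(t) - 0.0692)*exp(t)/(-0.89*exp(3*t) + 5.69*exp(2*t) + 0.02*exp(t) + 2.2)^2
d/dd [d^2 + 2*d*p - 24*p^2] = 2*d + 2*p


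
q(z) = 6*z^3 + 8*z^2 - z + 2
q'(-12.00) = 2399.00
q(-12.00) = -9202.00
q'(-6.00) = 551.00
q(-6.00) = -1000.00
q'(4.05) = 359.04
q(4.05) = 527.75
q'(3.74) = 310.62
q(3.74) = 424.04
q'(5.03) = 534.90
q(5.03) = 962.96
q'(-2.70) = 87.02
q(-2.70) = -55.08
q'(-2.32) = 58.76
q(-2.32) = -27.54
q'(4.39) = 416.14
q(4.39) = 659.41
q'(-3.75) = 192.12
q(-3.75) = -198.16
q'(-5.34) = 426.84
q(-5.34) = -678.18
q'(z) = 18*z^2 + 16*z - 1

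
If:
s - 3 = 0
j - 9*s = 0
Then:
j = 27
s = 3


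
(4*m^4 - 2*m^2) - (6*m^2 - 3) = 4*m^4 - 8*m^2 + 3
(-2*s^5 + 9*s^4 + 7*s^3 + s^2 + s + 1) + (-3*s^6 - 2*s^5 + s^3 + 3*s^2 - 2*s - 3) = -3*s^6 - 4*s^5 + 9*s^4 + 8*s^3 + 4*s^2 - s - 2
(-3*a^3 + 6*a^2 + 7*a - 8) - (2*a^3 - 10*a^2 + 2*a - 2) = -5*a^3 + 16*a^2 + 5*a - 6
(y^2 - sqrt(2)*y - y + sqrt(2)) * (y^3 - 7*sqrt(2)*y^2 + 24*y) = y^5 - 8*sqrt(2)*y^4 - y^4 + 8*sqrt(2)*y^3 + 38*y^3 - 38*y^2 - 24*sqrt(2)*y^2 + 24*sqrt(2)*y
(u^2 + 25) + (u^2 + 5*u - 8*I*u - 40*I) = 2*u^2 + 5*u - 8*I*u + 25 - 40*I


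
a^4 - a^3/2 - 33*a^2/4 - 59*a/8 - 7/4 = (a - 7/2)*(a + 1/2)^2*(a + 2)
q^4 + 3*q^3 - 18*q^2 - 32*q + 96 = (q - 3)*(q - 2)*(q + 4)^2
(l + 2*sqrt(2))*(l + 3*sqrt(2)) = l^2 + 5*sqrt(2)*l + 12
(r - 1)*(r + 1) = r^2 - 1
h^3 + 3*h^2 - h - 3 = (h - 1)*(h + 1)*(h + 3)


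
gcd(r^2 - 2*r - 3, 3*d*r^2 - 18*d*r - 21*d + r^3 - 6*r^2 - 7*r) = r + 1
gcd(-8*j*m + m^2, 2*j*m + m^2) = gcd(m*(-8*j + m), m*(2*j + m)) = m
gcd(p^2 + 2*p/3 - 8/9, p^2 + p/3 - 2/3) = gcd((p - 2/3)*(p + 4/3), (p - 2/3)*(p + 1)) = p - 2/3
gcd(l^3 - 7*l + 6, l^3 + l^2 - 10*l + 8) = l^2 - 3*l + 2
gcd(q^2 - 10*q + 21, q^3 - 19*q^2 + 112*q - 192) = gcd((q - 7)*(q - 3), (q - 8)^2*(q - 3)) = q - 3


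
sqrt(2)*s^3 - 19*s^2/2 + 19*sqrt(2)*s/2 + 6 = (s - 3*sqrt(2))*(s - 2*sqrt(2))*(sqrt(2)*s + 1/2)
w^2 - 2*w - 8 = (w - 4)*(w + 2)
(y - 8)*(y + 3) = y^2 - 5*y - 24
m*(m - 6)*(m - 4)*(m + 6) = m^4 - 4*m^3 - 36*m^2 + 144*m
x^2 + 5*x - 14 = (x - 2)*(x + 7)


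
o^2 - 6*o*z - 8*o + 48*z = (o - 8)*(o - 6*z)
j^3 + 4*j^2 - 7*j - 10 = (j - 2)*(j + 1)*(j + 5)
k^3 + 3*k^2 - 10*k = k*(k - 2)*(k + 5)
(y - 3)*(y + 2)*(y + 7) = y^3 + 6*y^2 - 13*y - 42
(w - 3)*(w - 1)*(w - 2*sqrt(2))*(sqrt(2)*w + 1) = sqrt(2)*w^4 - 4*sqrt(2)*w^3 - 3*w^3 + sqrt(2)*w^2 + 12*w^2 - 9*w + 8*sqrt(2)*w - 6*sqrt(2)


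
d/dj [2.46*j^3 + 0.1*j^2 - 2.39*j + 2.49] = 7.38*j^2 + 0.2*j - 2.39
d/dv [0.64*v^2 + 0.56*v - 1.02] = 1.28*v + 0.56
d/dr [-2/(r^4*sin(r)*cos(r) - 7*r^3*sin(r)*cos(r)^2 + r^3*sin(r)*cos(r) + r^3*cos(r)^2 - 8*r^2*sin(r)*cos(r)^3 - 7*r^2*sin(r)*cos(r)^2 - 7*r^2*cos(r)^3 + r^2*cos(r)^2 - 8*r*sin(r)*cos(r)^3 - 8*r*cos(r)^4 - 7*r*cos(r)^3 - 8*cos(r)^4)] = 4*(4*r^4*cos(2*r) + 4*sqrt(2)*r^3*sin(2*r + pi/4) - 7*r^3*cos(r) - 21*r^3*cos(3*r) - 32*r^2*(1 - cos(2*r))^2 + 2*r^2*sin(2*r) - 7*r^2*cos(r) - 74*r^2*cos(2*r) - 21*r^2*cos(3*r) + 54*r^2 - 32*r*(1 - cos(2*r))^2 + 7*r*sin(r) + 16*r*sin(2*r) + 7*r*sin(3*r) + 8*r*sin(4*r) - 42*r*cos(r) - 76*r*cos(2*r) - 14*r*cos(3*r) + 52*r - 8*(1 - cos(2*r))^2 + 24*sin(2*r) + 12*sin(4*r) - 21*cos(r) - 32*cos(2*r) - 7*cos(3*r))/((r + 1)^2*(cos(2*r) + 1)*(2*r^3*sin(r) - 7*r^2*sin(2*r) + 2*r^2*cos(r) - 4*r*sin(r) - 4*r*sin(3*r) - 7*r*cos(2*r) - 7*r - 12*cos(r) - 4*cos(3*r))^2)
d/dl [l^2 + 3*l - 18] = 2*l + 3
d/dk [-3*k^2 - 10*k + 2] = -6*k - 10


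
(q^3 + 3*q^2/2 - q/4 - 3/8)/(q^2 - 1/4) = q + 3/2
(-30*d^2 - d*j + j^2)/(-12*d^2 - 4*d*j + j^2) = (5*d + j)/(2*d + j)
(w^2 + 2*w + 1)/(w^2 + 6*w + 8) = (w^2 + 2*w + 1)/(w^2 + 6*w + 8)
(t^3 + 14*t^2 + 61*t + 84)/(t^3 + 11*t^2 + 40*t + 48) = (t + 7)/(t + 4)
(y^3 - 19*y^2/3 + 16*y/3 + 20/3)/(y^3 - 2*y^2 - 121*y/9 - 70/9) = 3*(y - 2)/(3*y + 7)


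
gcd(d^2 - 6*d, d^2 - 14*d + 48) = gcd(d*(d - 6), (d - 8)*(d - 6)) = d - 6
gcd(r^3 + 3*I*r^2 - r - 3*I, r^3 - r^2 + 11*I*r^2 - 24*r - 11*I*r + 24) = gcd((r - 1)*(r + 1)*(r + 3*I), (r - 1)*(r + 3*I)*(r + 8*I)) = r^2 + r*(-1 + 3*I) - 3*I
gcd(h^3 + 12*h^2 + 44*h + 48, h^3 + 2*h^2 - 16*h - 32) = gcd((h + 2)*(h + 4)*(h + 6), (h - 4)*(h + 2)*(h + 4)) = h^2 + 6*h + 8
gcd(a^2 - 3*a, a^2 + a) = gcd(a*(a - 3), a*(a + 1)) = a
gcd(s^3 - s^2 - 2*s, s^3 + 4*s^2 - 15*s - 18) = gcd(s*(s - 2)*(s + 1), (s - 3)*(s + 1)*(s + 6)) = s + 1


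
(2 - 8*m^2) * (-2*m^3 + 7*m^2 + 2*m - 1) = 16*m^5 - 56*m^4 - 20*m^3 + 22*m^2 + 4*m - 2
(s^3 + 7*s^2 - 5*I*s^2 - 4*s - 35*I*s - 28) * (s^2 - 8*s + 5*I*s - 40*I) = s^5 - s^4 - 35*s^3 - 21*s^2 - 20*I*s^2 - 1176*s + 20*I*s + 1120*I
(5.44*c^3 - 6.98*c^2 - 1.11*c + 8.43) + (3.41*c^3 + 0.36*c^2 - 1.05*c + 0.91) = 8.85*c^3 - 6.62*c^2 - 2.16*c + 9.34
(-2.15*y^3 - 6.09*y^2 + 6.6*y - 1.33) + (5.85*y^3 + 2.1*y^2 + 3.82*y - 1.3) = 3.7*y^3 - 3.99*y^2 + 10.42*y - 2.63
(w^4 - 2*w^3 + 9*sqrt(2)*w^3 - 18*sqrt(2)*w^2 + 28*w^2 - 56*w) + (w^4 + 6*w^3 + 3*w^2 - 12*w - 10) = 2*w^4 + 4*w^3 + 9*sqrt(2)*w^3 - 18*sqrt(2)*w^2 + 31*w^2 - 68*w - 10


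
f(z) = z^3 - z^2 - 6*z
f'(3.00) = 15.00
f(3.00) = 0.00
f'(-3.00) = 27.00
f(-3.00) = -18.00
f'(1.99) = 1.90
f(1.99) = -8.02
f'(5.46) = 72.51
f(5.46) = 100.20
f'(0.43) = -6.31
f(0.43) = -2.69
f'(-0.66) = -3.37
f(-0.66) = 3.24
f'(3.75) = 28.69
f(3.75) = 16.17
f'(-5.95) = 112.11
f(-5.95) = -210.35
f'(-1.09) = -0.26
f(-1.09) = 4.06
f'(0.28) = -6.32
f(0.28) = -1.74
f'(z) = 3*z^2 - 2*z - 6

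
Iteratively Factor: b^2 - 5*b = (b - 5)*(b)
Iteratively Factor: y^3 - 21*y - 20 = (y + 4)*(y^2 - 4*y - 5) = (y + 1)*(y + 4)*(y - 5)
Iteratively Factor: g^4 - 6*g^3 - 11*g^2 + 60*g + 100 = (g - 5)*(g^3 - g^2 - 16*g - 20) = (g - 5)^2*(g^2 + 4*g + 4) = (g - 5)^2*(g + 2)*(g + 2)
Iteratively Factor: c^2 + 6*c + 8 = (c + 4)*(c + 2)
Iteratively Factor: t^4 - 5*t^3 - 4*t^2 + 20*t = (t + 2)*(t^3 - 7*t^2 + 10*t) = (t - 5)*(t + 2)*(t^2 - 2*t) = (t - 5)*(t - 2)*(t + 2)*(t)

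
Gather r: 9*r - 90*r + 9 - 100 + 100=9 - 81*r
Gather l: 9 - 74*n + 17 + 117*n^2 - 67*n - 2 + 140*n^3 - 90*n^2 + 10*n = 140*n^3 + 27*n^2 - 131*n + 24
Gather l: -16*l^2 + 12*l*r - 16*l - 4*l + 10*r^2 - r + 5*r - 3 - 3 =-16*l^2 + l*(12*r - 20) + 10*r^2 + 4*r - 6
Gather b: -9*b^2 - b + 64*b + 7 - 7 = -9*b^2 + 63*b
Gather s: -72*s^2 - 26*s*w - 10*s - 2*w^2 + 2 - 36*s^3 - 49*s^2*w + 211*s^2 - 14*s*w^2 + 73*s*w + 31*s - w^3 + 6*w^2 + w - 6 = -36*s^3 + s^2*(139 - 49*w) + s*(-14*w^2 + 47*w + 21) - w^3 + 4*w^2 + w - 4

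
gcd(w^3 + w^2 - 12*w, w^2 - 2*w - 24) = w + 4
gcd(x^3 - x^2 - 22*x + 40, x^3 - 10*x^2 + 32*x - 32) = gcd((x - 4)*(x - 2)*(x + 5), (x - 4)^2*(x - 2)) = x^2 - 6*x + 8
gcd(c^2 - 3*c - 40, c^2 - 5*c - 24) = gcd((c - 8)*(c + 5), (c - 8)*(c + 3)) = c - 8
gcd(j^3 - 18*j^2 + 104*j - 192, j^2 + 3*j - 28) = j - 4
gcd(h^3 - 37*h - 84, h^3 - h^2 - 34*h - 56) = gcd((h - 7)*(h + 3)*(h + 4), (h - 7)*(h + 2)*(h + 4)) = h^2 - 3*h - 28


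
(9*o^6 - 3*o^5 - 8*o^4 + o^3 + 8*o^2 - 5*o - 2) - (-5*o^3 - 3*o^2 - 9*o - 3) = 9*o^6 - 3*o^5 - 8*o^4 + 6*o^3 + 11*o^2 + 4*o + 1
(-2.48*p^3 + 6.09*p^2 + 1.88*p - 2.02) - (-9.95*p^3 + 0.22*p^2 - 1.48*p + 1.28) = 7.47*p^3 + 5.87*p^2 + 3.36*p - 3.3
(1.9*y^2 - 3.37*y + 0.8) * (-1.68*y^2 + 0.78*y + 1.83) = -3.192*y^4 + 7.1436*y^3 - 0.4956*y^2 - 5.5431*y + 1.464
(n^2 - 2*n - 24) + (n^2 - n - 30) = 2*n^2 - 3*n - 54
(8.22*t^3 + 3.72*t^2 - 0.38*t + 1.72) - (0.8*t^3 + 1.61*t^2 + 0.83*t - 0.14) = 7.42*t^3 + 2.11*t^2 - 1.21*t + 1.86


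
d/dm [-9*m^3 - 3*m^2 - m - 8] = -27*m^2 - 6*m - 1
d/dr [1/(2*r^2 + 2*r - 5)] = 2*(-2*r - 1)/(2*r^2 + 2*r - 5)^2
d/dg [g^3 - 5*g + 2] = 3*g^2 - 5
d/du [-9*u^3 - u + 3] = -27*u^2 - 1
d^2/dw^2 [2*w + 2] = 0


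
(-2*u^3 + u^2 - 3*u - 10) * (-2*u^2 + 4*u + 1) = 4*u^5 - 10*u^4 + 8*u^3 + 9*u^2 - 43*u - 10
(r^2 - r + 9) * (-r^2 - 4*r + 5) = -r^4 - 3*r^3 - 41*r + 45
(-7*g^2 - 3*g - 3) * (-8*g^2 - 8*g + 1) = 56*g^4 + 80*g^3 + 41*g^2 + 21*g - 3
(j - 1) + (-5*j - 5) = -4*j - 6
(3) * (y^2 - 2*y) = 3*y^2 - 6*y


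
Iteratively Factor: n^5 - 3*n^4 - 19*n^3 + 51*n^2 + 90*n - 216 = (n - 3)*(n^4 - 19*n^2 - 6*n + 72) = (n - 3)*(n + 3)*(n^3 - 3*n^2 - 10*n + 24) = (n - 3)*(n + 3)^2*(n^2 - 6*n + 8) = (n - 4)*(n - 3)*(n + 3)^2*(n - 2)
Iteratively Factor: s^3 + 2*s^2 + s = (s + 1)*(s^2 + s) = s*(s + 1)*(s + 1)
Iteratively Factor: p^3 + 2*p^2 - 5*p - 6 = (p - 2)*(p^2 + 4*p + 3) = (p - 2)*(p + 3)*(p + 1)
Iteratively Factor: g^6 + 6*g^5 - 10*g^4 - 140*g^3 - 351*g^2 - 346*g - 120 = (g + 2)*(g^5 + 4*g^4 - 18*g^3 - 104*g^2 - 143*g - 60) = (g + 2)*(g + 3)*(g^4 + g^3 - 21*g^2 - 41*g - 20) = (g + 1)*(g + 2)*(g + 3)*(g^3 - 21*g - 20) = (g + 1)*(g + 2)*(g + 3)*(g + 4)*(g^2 - 4*g - 5) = (g + 1)^2*(g + 2)*(g + 3)*(g + 4)*(g - 5)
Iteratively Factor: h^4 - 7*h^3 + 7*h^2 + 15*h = (h - 5)*(h^3 - 2*h^2 - 3*h) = h*(h - 5)*(h^2 - 2*h - 3) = h*(h - 5)*(h - 3)*(h + 1)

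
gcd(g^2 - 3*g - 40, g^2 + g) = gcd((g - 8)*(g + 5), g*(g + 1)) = 1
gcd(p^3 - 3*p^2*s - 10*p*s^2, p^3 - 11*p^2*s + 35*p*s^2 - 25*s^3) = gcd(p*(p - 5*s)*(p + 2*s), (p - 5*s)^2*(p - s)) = p - 5*s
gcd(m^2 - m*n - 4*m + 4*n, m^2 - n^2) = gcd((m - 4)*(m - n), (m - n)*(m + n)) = m - n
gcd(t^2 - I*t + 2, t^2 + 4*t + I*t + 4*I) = t + I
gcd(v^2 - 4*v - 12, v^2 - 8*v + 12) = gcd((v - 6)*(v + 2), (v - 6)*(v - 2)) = v - 6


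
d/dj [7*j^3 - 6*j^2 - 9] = 3*j*(7*j - 4)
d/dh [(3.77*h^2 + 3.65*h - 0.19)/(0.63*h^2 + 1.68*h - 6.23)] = (4.0341*h^2 - 46.7348*h - 22.4203)/(0.3969*h^4 + 2.1168*h^3 - 5.0274*h^2 - 20.9328*h + 38.8129)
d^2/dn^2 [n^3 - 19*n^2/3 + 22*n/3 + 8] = 6*n - 38/3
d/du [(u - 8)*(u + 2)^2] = (u + 2)*(3*u - 14)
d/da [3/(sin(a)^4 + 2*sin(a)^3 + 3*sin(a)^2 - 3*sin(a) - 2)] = 3*(-9*sin(a) + sin(3*a) + 3*cos(2*a))*cos(a)/(sin(a)^4 + 2*sin(a)^3 + 3*sin(a)^2 - 3*sin(a) - 2)^2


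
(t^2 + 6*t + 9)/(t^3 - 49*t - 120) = (t + 3)/(t^2 - 3*t - 40)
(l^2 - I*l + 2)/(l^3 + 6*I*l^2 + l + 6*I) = (l - 2*I)/(l^2 + 5*I*l + 6)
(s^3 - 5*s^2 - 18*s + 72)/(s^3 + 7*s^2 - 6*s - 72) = (s - 6)/(s + 6)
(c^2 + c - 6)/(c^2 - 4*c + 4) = (c + 3)/(c - 2)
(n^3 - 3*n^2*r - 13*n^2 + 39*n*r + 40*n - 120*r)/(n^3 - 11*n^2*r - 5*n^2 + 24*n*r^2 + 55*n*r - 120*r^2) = (8 - n)/(-n + 8*r)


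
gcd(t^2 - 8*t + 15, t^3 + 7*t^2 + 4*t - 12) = 1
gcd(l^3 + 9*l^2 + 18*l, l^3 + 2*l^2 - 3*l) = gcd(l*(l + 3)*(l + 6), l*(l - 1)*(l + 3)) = l^2 + 3*l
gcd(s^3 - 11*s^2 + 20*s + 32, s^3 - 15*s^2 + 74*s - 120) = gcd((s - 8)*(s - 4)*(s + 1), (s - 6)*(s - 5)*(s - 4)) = s - 4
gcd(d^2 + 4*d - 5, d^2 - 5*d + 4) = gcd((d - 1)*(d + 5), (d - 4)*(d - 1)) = d - 1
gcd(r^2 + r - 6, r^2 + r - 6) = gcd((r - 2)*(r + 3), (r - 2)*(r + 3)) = r^2 + r - 6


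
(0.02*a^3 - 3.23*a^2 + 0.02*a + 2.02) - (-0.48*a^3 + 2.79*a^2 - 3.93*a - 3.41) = 0.5*a^3 - 6.02*a^2 + 3.95*a + 5.43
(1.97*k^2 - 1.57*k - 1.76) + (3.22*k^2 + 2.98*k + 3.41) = 5.19*k^2 + 1.41*k + 1.65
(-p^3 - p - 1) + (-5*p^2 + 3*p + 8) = -p^3 - 5*p^2 + 2*p + 7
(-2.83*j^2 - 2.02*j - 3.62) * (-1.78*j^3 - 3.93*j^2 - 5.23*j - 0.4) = 5.0374*j^5 + 14.7175*j^4 + 29.1831*j^3 + 25.9232*j^2 + 19.7406*j + 1.448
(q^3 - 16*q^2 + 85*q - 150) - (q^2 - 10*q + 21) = q^3 - 17*q^2 + 95*q - 171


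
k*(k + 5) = k^2 + 5*k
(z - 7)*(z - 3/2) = z^2 - 17*z/2 + 21/2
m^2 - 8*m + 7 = (m - 7)*(m - 1)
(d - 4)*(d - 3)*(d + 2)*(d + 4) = d^4 - d^3 - 22*d^2 + 16*d + 96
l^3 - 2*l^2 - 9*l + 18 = (l - 3)*(l - 2)*(l + 3)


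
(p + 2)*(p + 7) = p^2 + 9*p + 14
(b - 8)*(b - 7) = b^2 - 15*b + 56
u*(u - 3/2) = u^2 - 3*u/2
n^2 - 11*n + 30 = (n - 6)*(n - 5)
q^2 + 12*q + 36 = (q + 6)^2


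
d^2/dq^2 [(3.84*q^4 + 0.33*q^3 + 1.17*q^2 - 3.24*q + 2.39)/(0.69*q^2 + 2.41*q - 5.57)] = (3.656448*q^6 + 38.313216*q^5 + 45.268992*q^4 - 825.358518*q^3 + 1436.855706*q^2 + 10.561536*q + 31.746382)/(0.328509*q^6 + 3.442203*q^5 + 4.067136*q^4 - 41.576597*q^3 - 32.831808*q^2 + 224.310027*q - 172.808693)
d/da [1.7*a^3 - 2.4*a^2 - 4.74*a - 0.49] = 5.1*a^2 - 4.8*a - 4.74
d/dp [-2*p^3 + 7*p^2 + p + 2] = -6*p^2 + 14*p + 1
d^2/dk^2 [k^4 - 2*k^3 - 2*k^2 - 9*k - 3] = 12*k^2 - 12*k - 4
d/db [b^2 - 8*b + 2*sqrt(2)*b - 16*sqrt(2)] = 2*b - 8 + 2*sqrt(2)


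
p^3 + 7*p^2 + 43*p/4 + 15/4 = (p + 1/2)*(p + 3/2)*(p + 5)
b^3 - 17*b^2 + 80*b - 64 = (b - 8)^2*(b - 1)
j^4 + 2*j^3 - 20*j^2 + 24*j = j*(j - 2)^2*(j + 6)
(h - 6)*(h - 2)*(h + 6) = h^3 - 2*h^2 - 36*h + 72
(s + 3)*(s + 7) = s^2 + 10*s + 21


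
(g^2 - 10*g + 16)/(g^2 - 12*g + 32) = (g - 2)/(g - 4)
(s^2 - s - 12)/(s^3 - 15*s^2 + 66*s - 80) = (s^2 - s - 12)/(s^3 - 15*s^2 + 66*s - 80)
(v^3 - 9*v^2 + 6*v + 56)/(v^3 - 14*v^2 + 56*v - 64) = (v^2 - 5*v - 14)/(v^2 - 10*v + 16)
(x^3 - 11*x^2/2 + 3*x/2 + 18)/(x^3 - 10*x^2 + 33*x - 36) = (x + 3/2)/(x - 3)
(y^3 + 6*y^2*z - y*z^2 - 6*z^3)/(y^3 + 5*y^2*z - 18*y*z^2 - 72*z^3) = (y^2 - z^2)/(y^2 - y*z - 12*z^2)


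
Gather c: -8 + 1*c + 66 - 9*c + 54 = 112 - 8*c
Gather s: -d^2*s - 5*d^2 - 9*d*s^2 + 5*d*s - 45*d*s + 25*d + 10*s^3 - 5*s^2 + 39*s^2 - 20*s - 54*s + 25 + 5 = -5*d^2 + 25*d + 10*s^3 + s^2*(34 - 9*d) + s*(-d^2 - 40*d - 74) + 30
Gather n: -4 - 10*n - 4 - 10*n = -20*n - 8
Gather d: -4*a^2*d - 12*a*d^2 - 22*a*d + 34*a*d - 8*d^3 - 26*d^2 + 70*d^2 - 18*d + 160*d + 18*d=-8*d^3 + d^2*(44 - 12*a) + d*(-4*a^2 + 12*a + 160)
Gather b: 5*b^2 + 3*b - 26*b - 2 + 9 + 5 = 5*b^2 - 23*b + 12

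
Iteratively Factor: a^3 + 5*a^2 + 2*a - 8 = (a + 2)*(a^2 + 3*a - 4) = (a - 1)*(a + 2)*(a + 4)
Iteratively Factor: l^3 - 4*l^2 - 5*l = (l - 5)*(l^2 + l) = l*(l - 5)*(l + 1)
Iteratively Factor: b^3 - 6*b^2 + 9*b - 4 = (b - 4)*(b^2 - 2*b + 1) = (b - 4)*(b - 1)*(b - 1)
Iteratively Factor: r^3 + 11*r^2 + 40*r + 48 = (r + 4)*(r^2 + 7*r + 12) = (r + 3)*(r + 4)*(r + 4)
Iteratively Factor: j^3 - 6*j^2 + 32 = (j - 4)*(j^2 - 2*j - 8) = (j - 4)^2*(j + 2)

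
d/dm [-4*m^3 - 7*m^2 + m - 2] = -12*m^2 - 14*m + 1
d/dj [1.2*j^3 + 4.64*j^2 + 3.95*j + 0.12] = 3.6*j^2 + 9.28*j + 3.95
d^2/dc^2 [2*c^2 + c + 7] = 4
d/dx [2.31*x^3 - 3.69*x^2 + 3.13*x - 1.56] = 6.93*x^2 - 7.38*x + 3.13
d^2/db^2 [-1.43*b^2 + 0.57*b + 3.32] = -2.86000000000000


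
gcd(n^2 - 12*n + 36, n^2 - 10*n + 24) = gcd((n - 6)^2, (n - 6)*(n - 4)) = n - 6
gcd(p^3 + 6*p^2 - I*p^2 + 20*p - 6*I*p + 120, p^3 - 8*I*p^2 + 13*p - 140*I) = p^2 - I*p + 20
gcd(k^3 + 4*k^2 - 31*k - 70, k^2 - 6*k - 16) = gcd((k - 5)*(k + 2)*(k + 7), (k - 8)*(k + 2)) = k + 2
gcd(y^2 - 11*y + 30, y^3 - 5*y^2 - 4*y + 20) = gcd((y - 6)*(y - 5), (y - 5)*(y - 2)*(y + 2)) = y - 5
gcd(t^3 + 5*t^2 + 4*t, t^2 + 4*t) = t^2 + 4*t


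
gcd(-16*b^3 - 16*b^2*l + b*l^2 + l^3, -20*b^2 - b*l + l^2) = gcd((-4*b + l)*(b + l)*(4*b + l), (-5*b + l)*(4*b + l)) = 4*b + l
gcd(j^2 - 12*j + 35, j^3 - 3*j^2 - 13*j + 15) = j - 5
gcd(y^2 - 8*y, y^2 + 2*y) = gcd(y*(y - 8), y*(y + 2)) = y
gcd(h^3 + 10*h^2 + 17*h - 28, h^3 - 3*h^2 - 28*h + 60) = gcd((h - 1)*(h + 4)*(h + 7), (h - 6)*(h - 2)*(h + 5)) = 1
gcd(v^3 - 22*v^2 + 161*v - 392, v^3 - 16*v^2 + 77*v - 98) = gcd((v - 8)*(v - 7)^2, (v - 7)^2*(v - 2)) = v^2 - 14*v + 49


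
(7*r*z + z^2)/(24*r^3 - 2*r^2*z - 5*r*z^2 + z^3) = z*(7*r + z)/(24*r^3 - 2*r^2*z - 5*r*z^2 + z^3)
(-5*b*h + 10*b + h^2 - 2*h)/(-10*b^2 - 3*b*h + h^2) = (h - 2)/(2*b + h)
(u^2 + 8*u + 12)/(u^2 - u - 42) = (u + 2)/(u - 7)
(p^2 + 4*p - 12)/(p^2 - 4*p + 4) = (p + 6)/(p - 2)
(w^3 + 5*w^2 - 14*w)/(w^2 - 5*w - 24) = w*(-w^2 - 5*w + 14)/(-w^2 + 5*w + 24)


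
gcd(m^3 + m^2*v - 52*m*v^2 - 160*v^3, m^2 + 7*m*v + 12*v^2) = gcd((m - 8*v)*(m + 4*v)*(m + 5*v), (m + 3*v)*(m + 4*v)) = m + 4*v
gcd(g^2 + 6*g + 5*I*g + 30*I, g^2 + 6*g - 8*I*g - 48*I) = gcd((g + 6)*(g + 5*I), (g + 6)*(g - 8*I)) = g + 6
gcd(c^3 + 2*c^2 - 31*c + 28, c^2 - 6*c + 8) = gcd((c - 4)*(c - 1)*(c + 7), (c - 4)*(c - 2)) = c - 4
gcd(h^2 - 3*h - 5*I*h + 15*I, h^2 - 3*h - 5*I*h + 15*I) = h^2 + h*(-3 - 5*I) + 15*I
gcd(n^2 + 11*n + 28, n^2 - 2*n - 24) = n + 4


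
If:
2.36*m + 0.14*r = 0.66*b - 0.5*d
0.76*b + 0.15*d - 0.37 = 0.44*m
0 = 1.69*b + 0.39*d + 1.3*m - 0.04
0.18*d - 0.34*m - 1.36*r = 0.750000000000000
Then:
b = -0.09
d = 1.77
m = -0.39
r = -0.22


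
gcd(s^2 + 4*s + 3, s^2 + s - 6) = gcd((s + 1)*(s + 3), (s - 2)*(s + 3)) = s + 3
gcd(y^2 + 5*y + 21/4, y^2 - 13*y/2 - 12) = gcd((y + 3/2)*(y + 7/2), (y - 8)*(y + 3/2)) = y + 3/2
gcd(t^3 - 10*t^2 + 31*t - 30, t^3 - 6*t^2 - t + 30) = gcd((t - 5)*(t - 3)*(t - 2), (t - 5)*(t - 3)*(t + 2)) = t^2 - 8*t + 15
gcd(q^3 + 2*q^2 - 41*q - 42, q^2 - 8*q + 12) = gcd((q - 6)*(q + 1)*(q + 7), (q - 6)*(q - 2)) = q - 6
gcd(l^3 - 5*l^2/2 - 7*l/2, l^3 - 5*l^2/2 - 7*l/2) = l^3 - 5*l^2/2 - 7*l/2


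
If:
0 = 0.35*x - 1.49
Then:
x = 4.26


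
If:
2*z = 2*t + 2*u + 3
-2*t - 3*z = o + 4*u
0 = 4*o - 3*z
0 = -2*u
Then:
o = 9/23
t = -45/46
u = 0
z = 12/23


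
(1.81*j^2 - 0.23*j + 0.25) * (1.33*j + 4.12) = 2.4073*j^3 + 7.1513*j^2 - 0.6151*j + 1.03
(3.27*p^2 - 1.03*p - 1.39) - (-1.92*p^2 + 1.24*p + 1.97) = 5.19*p^2 - 2.27*p - 3.36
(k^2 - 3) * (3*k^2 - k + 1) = 3*k^4 - k^3 - 8*k^2 + 3*k - 3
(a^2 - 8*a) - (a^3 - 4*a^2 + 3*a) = -a^3 + 5*a^2 - 11*a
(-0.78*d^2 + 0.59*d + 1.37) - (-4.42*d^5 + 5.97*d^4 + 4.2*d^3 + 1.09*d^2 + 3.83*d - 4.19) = 4.42*d^5 - 5.97*d^4 - 4.2*d^3 - 1.87*d^2 - 3.24*d + 5.56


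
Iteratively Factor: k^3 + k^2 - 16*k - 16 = (k - 4)*(k^2 + 5*k + 4) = (k - 4)*(k + 4)*(k + 1)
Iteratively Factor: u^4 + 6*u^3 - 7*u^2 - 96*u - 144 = (u + 3)*(u^3 + 3*u^2 - 16*u - 48) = (u - 4)*(u + 3)*(u^2 + 7*u + 12) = (u - 4)*(u + 3)^2*(u + 4)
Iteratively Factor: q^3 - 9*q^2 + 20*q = (q - 5)*(q^2 - 4*q) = (q - 5)*(q - 4)*(q)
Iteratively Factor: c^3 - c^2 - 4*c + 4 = (c - 1)*(c^2 - 4) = (c - 1)*(c + 2)*(c - 2)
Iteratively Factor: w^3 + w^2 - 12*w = (w + 4)*(w^2 - 3*w) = (w - 3)*(w + 4)*(w)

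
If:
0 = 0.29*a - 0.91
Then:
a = 3.14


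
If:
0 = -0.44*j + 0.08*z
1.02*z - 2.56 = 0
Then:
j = 0.46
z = 2.51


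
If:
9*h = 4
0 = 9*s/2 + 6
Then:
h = 4/9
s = -4/3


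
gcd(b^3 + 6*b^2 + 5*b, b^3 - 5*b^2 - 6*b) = b^2 + b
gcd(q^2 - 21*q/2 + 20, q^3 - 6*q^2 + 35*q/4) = q - 5/2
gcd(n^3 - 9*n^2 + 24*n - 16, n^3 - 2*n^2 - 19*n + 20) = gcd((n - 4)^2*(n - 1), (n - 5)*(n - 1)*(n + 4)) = n - 1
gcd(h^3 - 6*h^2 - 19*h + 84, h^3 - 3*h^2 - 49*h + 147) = h^2 - 10*h + 21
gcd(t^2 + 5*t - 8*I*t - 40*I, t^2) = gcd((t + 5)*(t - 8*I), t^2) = 1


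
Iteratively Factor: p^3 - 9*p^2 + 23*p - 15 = (p - 1)*(p^2 - 8*p + 15) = (p - 3)*(p - 1)*(p - 5)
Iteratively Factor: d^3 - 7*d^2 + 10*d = (d - 2)*(d^2 - 5*d) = (d - 5)*(d - 2)*(d)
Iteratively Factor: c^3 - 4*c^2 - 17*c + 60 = (c - 5)*(c^2 + c - 12) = (c - 5)*(c - 3)*(c + 4)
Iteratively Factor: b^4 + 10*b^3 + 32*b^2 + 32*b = (b)*(b^3 + 10*b^2 + 32*b + 32) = b*(b + 2)*(b^2 + 8*b + 16) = b*(b + 2)*(b + 4)*(b + 4)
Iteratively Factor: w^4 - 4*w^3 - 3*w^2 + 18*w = (w + 2)*(w^3 - 6*w^2 + 9*w) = w*(w + 2)*(w^2 - 6*w + 9) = w*(w - 3)*(w + 2)*(w - 3)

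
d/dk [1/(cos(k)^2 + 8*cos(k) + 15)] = 2*(cos(k) + 4)*sin(k)/(cos(k)^2 + 8*cos(k) + 15)^2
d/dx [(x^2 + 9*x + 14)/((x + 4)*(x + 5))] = 6*(2*x + 9)/(x^4 + 18*x^3 + 121*x^2 + 360*x + 400)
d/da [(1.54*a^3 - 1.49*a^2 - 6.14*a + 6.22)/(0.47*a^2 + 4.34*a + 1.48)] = (0.7238*a^4 + 13.3672*a^3 + 3.2568*a^2 - 10.2572*a - 36.082)/(0.2209*a^4 + 4.0796*a^3 + 20.2268*a^2 + 12.8464*a + 2.1904)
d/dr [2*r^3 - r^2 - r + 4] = 6*r^2 - 2*r - 1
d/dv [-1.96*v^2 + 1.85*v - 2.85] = 1.85 - 3.92*v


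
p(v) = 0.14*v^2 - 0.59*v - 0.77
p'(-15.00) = -4.79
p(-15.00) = 39.58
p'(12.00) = 2.77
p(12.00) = 12.31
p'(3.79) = 0.47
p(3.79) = -1.00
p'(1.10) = -0.28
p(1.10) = -1.25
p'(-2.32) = -1.24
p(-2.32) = 1.35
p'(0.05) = -0.58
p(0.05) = -0.80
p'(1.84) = -0.07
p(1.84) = -1.38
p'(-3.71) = -1.63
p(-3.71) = 3.35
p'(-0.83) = -0.82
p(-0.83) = -0.18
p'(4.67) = 0.72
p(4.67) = -0.47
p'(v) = 0.28*v - 0.59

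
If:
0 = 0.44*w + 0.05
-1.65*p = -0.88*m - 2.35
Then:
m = 1.875*p - 2.67045454545455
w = -0.11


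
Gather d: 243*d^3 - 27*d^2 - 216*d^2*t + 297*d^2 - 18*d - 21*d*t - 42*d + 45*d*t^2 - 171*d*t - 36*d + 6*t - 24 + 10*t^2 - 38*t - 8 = 243*d^3 + d^2*(270 - 216*t) + d*(45*t^2 - 192*t - 96) + 10*t^2 - 32*t - 32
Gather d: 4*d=4*d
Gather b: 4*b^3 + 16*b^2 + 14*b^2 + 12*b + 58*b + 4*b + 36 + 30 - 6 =4*b^3 + 30*b^2 + 74*b + 60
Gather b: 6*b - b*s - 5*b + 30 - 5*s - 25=b*(1 - s) - 5*s + 5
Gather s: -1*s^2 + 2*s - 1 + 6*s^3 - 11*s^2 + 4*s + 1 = 6*s^3 - 12*s^2 + 6*s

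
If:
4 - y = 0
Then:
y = 4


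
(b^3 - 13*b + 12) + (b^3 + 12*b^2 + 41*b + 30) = 2*b^3 + 12*b^2 + 28*b + 42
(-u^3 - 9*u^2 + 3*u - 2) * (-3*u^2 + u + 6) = 3*u^5 + 26*u^4 - 24*u^3 - 45*u^2 + 16*u - 12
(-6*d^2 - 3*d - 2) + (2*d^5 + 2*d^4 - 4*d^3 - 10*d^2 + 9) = 2*d^5 + 2*d^4 - 4*d^3 - 16*d^2 - 3*d + 7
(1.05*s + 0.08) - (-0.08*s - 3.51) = 1.13*s + 3.59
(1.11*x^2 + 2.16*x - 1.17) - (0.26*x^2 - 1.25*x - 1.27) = 0.85*x^2 + 3.41*x + 0.1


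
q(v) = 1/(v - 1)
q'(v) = -1/(v - 1)^2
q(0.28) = -1.39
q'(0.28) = -1.93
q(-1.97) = -0.34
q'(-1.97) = -0.11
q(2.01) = 0.99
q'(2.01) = -0.98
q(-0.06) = -0.94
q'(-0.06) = -0.89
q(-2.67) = -0.27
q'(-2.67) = -0.07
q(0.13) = -1.15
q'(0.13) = -1.32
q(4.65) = 0.27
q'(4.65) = -0.08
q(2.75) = 0.57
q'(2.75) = -0.33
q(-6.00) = -0.14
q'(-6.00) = -0.02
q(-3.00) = -0.25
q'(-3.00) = -0.06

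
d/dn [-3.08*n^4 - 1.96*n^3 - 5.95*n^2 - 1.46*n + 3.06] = -12.32*n^3 - 5.88*n^2 - 11.9*n - 1.46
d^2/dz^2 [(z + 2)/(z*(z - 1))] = 2*(z^3 + 6*z^2 - 6*z + 2)/(z^3*(z^3 - 3*z^2 + 3*z - 1))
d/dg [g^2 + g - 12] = 2*g + 1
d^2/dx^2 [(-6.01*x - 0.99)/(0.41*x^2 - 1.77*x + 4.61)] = (-(0.82*x - 1.77)*(1.64*x - 3.54)*(6.01*x + 0.99) + (14.7846*x - 20.4636)*(0.41*x^2 - 1.77*x + 4.61))/(0.41*x^2 - 1.77*x + 4.61)^3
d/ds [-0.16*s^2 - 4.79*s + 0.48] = -0.32*s - 4.79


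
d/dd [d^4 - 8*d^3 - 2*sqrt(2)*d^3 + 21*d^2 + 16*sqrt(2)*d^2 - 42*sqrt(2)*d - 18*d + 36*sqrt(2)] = 4*d^3 - 24*d^2 - 6*sqrt(2)*d^2 + 42*d + 32*sqrt(2)*d - 42*sqrt(2) - 18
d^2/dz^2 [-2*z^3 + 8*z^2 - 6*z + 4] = 16 - 12*z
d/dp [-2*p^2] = -4*p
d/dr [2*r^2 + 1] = 4*r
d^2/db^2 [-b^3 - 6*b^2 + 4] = -6*b - 12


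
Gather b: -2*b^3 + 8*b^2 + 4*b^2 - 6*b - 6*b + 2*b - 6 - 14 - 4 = -2*b^3 + 12*b^2 - 10*b - 24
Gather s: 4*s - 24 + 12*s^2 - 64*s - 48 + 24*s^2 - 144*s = 36*s^2 - 204*s - 72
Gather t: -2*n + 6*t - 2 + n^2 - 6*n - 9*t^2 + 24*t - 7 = n^2 - 8*n - 9*t^2 + 30*t - 9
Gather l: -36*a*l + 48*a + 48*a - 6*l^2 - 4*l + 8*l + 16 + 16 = 96*a - 6*l^2 + l*(4 - 36*a) + 32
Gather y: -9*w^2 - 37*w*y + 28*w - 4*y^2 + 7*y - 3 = -9*w^2 + 28*w - 4*y^2 + y*(7 - 37*w) - 3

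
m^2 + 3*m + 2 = (m + 1)*(m + 2)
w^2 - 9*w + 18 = (w - 6)*(w - 3)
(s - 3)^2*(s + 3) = s^3 - 3*s^2 - 9*s + 27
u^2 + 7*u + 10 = (u + 2)*(u + 5)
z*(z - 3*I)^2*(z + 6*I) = z^4 + 27*z^2 - 54*I*z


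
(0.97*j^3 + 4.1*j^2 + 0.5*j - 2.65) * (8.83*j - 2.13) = 8.5651*j^4 + 34.1369*j^3 - 4.318*j^2 - 24.4645*j + 5.6445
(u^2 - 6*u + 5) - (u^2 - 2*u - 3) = 8 - 4*u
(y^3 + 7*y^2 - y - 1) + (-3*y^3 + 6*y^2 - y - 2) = -2*y^3 + 13*y^2 - 2*y - 3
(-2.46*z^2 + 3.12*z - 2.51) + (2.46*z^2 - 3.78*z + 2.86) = 0.35 - 0.66*z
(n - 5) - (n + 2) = -7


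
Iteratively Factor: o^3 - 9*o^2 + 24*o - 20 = (o - 5)*(o^2 - 4*o + 4) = (o - 5)*(o - 2)*(o - 2)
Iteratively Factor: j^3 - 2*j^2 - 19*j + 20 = (j - 1)*(j^2 - j - 20) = (j - 1)*(j + 4)*(j - 5)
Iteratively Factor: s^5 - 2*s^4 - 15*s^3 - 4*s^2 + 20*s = (s - 5)*(s^4 + 3*s^3 - 4*s) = (s - 5)*(s + 2)*(s^3 + s^2 - 2*s) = (s - 5)*(s - 1)*(s + 2)*(s^2 + 2*s) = (s - 5)*(s - 1)*(s + 2)^2*(s)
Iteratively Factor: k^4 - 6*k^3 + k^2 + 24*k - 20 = (k - 2)*(k^3 - 4*k^2 - 7*k + 10) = (k - 2)*(k - 1)*(k^2 - 3*k - 10) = (k - 5)*(k - 2)*(k - 1)*(k + 2)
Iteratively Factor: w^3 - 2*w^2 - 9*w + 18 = (w + 3)*(w^2 - 5*w + 6) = (w - 3)*(w + 3)*(w - 2)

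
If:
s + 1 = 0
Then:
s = -1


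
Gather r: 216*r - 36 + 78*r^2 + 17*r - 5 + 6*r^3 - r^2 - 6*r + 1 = 6*r^3 + 77*r^2 + 227*r - 40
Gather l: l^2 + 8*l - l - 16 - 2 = l^2 + 7*l - 18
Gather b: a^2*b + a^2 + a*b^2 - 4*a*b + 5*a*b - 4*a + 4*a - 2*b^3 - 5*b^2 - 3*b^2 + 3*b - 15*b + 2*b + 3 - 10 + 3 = a^2 - 2*b^3 + b^2*(a - 8) + b*(a^2 + a - 10) - 4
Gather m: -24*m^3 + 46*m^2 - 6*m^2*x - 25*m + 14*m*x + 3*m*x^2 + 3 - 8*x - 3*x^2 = -24*m^3 + m^2*(46 - 6*x) + m*(3*x^2 + 14*x - 25) - 3*x^2 - 8*x + 3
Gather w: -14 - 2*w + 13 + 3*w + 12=w + 11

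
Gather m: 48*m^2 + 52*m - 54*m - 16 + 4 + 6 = 48*m^2 - 2*m - 6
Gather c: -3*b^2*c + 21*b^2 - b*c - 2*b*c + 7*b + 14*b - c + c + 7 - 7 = 21*b^2 + 21*b + c*(-3*b^2 - 3*b)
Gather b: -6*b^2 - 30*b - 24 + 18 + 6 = -6*b^2 - 30*b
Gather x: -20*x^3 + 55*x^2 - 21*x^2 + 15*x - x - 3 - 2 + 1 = -20*x^3 + 34*x^2 + 14*x - 4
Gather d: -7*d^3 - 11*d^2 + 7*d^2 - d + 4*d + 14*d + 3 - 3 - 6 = -7*d^3 - 4*d^2 + 17*d - 6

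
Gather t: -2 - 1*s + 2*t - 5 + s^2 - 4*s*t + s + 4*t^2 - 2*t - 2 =s^2 - 4*s*t + 4*t^2 - 9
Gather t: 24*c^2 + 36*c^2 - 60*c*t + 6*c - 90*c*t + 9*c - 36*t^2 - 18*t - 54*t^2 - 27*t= 60*c^2 + 15*c - 90*t^2 + t*(-150*c - 45)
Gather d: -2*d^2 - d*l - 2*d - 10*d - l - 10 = -2*d^2 + d*(-l - 12) - l - 10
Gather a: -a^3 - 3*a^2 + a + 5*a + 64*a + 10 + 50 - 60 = -a^3 - 3*a^2 + 70*a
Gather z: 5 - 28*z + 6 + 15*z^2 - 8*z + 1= 15*z^2 - 36*z + 12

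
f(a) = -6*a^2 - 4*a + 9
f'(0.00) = -4.00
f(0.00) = 9.00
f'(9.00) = -112.00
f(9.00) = -513.00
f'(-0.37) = 0.44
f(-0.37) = 9.66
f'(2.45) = -33.40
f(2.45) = -36.82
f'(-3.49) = 37.88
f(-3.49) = -50.12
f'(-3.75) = 41.00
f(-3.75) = -60.38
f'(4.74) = -60.88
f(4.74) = -144.77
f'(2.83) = -37.96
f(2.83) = -50.37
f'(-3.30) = 35.60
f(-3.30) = -43.14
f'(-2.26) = 23.12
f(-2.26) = -12.61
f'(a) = -12*a - 4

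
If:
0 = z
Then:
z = 0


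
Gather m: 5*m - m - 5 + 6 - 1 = 4*m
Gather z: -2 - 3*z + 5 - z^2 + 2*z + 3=-z^2 - z + 6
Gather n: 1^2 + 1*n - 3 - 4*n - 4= -3*n - 6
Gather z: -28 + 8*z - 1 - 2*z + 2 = 6*z - 27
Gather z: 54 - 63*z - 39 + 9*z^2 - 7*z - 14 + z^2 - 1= 10*z^2 - 70*z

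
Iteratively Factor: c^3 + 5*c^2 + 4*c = (c + 4)*(c^2 + c) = (c + 1)*(c + 4)*(c)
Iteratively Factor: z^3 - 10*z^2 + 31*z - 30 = (z - 3)*(z^2 - 7*z + 10) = (z - 5)*(z - 3)*(z - 2)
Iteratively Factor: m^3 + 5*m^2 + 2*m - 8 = (m - 1)*(m^2 + 6*m + 8) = (m - 1)*(m + 4)*(m + 2)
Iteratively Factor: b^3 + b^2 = (b)*(b^2 + b) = b^2*(b + 1)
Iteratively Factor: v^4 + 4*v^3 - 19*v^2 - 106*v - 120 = (v + 3)*(v^3 + v^2 - 22*v - 40) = (v - 5)*(v + 3)*(v^2 + 6*v + 8) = (v - 5)*(v + 3)*(v + 4)*(v + 2)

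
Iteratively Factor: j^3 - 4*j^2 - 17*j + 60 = (j - 3)*(j^2 - j - 20) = (j - 3)*(j + 4)*(j - 5)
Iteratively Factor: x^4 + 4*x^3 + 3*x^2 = (x)*(x^3 + 4*x^2 + 3*x) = x*(x + 1)*(x^2 + 3*x) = x^2*(x + 1)*(x + 3)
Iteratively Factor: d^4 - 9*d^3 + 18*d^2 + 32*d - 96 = (d + 2)*(d^3 - 11*d^2 + 40*d - 48) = (d - 4)*(d + 2)*(d^2 - 7*d + 12) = (d - 4)^2*(d + 2)*(d - 3)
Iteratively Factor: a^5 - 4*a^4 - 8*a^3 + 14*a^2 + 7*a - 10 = (a + 1)*(a^4 - 5*a^3 - 3*a^2 + 17*a - 10) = (a - 1)*(a + 1)*(a^3 - 4*a^2 - 7*a + 10) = (a - 1)^2*(a + 1)*(a^2 - 3*a - 10) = (a - 5)*(a - 1)^2*(a + 1)*(a + 2)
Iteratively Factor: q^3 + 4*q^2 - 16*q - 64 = (q + 4)*(q^2 - 16) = (q + 4)^2*(q - 4)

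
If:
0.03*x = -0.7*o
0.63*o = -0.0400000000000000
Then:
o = -0.06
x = 1.48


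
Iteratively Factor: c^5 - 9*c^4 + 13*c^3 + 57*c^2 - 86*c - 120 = (c + 1)*(c^4 - 10*c^3 + 23*c^2 + 34*c - 120) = (c + 1)*(c + 2)*(c^3 - 12*c^2 + 47*c - 60) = (c - 3)*(c + 1)*(c + 2)*(c^2 - 9*c + 20) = (c - 4)*(c - 3)*(c + 1)*(c + 2)*(c - 5)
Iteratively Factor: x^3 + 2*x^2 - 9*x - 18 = (x + 3)*(x^2 - x - 6) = (x + 2)*(x + 3)*(x - 3)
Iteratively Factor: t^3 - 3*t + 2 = (t - 1)*(t^2 + t - 2) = (t - 1)^2*(t + 2)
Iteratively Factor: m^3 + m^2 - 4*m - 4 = (m + 1)*(m^2 - 4) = (m + 1)*(m + 2)*(m - 2)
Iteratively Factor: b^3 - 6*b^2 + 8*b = (b - 2)*(b^2 - 4*b) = b*(b - 2)*(b - 4)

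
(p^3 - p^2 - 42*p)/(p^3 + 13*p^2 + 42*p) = (p - 7)/(p + 7)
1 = 1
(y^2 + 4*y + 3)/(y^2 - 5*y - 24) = (y + 1)/(y - 8)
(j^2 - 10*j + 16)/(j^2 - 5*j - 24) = (j - 2)/(j + 3)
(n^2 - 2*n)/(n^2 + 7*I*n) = (n - 2)/(n + 7*I)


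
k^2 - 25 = (k - 5)*(k + 5)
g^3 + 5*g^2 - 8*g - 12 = (g - 2)*(g + 1)*(g + 6)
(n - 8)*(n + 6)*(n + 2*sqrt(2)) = n^3 - 2*n^2 + 2*sqrt(2)*n^2 - 48*n - 4*sqrt(2)*n - 96*sqrt(2)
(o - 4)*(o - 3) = o^2 - 7*o + 12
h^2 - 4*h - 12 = (h - 6)*(h + 2)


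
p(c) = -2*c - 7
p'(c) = -2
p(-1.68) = -3.64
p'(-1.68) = -2.00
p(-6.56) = 6.12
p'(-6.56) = -2.00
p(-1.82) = -3.36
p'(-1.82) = -2.00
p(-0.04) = -6.92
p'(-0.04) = -2.00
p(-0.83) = -5.34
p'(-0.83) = -2.00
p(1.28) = -9.56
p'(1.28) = -2.00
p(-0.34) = -6.32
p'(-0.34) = -2.00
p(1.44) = -9.88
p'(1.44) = -2.00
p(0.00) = -7.00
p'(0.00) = -2.00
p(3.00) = -13.00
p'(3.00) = -2.00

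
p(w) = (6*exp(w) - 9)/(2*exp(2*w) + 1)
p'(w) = -4*(6*exp(w) - 9)*exp(2*w)/(2*exp(2*w) + 1)^2 + 6*exp(w)/(2*exp(2*w) + 1)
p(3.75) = 0.07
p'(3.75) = -0.07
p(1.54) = 0.43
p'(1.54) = -0.21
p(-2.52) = -8.41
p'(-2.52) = 0.69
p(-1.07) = -5.62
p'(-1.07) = 3.81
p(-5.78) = -8.98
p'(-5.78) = 0.02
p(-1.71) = -7.43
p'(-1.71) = 1.93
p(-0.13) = -1.47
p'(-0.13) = 3.85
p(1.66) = 0.40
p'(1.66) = -0.23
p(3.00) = 0.14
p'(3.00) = -0.13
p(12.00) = 0.00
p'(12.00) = 0.00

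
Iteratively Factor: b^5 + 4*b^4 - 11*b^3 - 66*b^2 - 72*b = (b)*(b^4 + 4*b^3 - 11*b^2 - 66*b - 72) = b*(b + 2)*(b^3 + 2*b^2 - 15*b - 36) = b*(b - 4)*(b + 2)*(b^2 + 6*b + 9) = b*(b - 4)*(b + 2)*(b + 3)*(b + 3)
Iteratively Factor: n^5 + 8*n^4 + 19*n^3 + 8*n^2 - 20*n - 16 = (n - 1)*(n^4 + 9*n^3 + 28*n^2 + 36*n + 16) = (n - 1)*(n + 4)*(n^3 + 5*n^2 + 8*n + 4) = (n - 1)*(n + 1)*(n + 4)*(n^2 + 4*n + 4) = (n - 1)*(n + 1)*(n + 2)*(n + 4)*(n + 2)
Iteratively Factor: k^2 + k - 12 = (k - 3)*(k + 4)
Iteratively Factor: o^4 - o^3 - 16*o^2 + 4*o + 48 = (o - 4)*(o^3 + 3*o^2 - 4*o - 12) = (o - 4)*(o + 2)*(o^2 + o - 6) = (o - 4)*(o + 2)*(o + 3)*(o - 2)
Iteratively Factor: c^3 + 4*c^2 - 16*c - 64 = (c - 4)*(c^2 + 8*c + 16) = (c - 4)*(c + 4)*(c + 4)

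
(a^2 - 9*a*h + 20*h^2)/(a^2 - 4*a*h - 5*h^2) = (a - 4*h)/(a + h)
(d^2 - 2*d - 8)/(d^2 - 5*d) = (d^2 - 2*d - 8)/(d*(d - 5))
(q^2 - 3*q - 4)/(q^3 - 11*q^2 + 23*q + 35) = (q - 4)/(q^2 - 12*q + 35)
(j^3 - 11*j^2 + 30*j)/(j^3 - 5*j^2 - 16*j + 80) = j*(j - 6)/(j^2 - 16)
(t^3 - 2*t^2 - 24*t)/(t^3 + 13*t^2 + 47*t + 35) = t*(t^2 - 2*t - 24)/(t^3 + 13*t^2 + 47*t + 35)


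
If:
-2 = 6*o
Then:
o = -1/3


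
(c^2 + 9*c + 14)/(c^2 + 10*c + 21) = (c + 2)/(c + 3)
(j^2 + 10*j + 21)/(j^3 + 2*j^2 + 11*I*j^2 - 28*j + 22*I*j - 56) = (j^2 + 10*j + 21)/(j^3 + j^2*(2 + 11*I) + j*(-28 + 22*I) - 56)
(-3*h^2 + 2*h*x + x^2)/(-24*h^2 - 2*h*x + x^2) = (3*h^2 - 2*h*x - x^2)/(24*h^2 + 2*h*x - x^2)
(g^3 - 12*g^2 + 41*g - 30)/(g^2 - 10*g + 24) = (g^2 - 6*g + 5)/(g - 4)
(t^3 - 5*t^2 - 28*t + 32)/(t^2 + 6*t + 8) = (t^2 - 9*t + 8)/(t + 2)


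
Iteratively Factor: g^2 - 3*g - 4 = (g + 1)*(g - 4)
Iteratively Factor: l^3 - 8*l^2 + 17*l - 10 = (l - 2)*(l^2 - 6*l + 5) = (l - 2)*(l - 1)*(l - 5)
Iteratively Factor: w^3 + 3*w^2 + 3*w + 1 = (w + 1)*(w^2 + 2*w + 1) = (w + 1)^2*(w + 1)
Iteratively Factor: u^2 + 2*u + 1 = (u + 1)*(u + 1)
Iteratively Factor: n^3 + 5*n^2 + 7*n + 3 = (n + 1)*(n^2 + 4*n + 3) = (n + 1)*(n + 3)*(n + 1)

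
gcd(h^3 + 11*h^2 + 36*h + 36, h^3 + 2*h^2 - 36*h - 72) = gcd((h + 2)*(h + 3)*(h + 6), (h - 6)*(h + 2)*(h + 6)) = h^2 + 8*h + 12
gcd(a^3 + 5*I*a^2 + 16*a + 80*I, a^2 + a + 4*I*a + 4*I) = a + 4*I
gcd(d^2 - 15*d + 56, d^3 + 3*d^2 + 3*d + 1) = 1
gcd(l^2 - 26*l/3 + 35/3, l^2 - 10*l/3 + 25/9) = l - 5/3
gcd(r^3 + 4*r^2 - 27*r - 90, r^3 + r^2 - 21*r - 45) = r^2 - 2*r - 15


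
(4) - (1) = 3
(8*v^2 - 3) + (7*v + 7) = 8*v^2 + 7*v + 4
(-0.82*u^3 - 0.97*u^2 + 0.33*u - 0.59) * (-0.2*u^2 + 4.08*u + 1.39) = 0.164*u^5 - 3.1516*u^4 - 5.1634*u^3 + 0.1161*u^2 - 1.9485*u - 0.8201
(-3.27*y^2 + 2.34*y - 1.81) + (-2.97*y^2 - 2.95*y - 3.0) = -6.24*y^2 - 0.61*y - 4.81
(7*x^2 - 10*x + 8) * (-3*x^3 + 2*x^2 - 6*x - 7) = -21*x^5 + 44*x^4 - 86*x^3 + 27*x^2 + 22*x - 56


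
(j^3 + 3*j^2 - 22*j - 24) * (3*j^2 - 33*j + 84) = 3*j^5 - 24*j^4 - 81*j^3 + 906*j^2 - 1056*j - 2016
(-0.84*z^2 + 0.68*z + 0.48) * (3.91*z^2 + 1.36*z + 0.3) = -3.2844*z^4 + 1.5164*z^3 + 2.5496*z^2 + 0.8568*z + 0.144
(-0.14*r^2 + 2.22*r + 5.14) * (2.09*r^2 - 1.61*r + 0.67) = -0.2926*r^4 + 4.8652*r^3 + 7.0746*r^2 - 6.788*r + 3.4438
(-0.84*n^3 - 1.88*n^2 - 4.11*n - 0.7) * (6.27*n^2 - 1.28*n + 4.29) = -5.2668*n^5 - 10.7124*n^4 - 26.9669*n^3 - 7.1934*n^2 - 16.7359*n - 3.003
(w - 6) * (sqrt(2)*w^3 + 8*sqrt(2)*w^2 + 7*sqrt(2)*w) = sqrt(2)*w^4 + 2*sqrt(2)*w^3 - 41*sqrt(2)*w^2 - 42*sqrt(2)*w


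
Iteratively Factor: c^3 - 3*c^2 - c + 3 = (c + 1)*(c^2 - 4*c + 3) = (c - 1)*(c + 1)*(c - 3)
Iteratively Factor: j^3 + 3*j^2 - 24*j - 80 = (j + 4)*(j^2 - j - 20) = (j - 5)*(j + 4)*(j + 4)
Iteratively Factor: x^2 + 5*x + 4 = (x + 1)*(x + 4)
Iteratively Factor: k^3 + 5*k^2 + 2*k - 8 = (k + 4)*(k^2 + k - 2) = (k + 2)*(k + 4)*(k - 1)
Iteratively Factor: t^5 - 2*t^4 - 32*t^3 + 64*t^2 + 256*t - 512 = (t - 4)*(t^4 + 2*t^3 - 24*t^2 - 32*t + 128) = (t - 4)*(t - 2)*(t^3 + 4*t^2 - 16*t - 64) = (t - 4)*(t - 2)*(t + 4)*(t^2 - 16) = (t - 4)*(t - 2)*(t + 4)^2*(t - 4)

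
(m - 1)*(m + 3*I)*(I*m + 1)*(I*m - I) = -m^4 + 2*m^3 - 2*I*m^3 - 4*m^2 + 4*I*m^2 + 6*m - 2*I*m - 3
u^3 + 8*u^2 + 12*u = u*(u + 2)*(u + 6)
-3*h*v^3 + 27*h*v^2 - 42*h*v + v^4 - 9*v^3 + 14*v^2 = v*(-3*h + v)*(v - 7)*(v - 2)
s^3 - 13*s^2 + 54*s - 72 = (s - 6)*(s - 4)*(s - 3)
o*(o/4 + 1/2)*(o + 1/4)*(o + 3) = o^4/4 + 21*o^3/16 + 29*o^2/16 + 3*o/8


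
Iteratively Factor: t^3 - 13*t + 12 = (t - 1)*(t^2 + t - 12) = (t - 1)*(t + 4)*(t - 3)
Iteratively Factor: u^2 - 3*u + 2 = (u - 1)*(u - 2)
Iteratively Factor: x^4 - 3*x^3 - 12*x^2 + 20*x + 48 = (x + 2)*(x^3 - 5*x^2 - 2*x + 24) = (x - 3)*(x + 2)*(x^2 - 2*x - 8) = (x - 4)*(x - 3)*(x + 2)*(x + 2)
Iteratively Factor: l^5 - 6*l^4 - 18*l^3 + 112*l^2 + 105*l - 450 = (l + 3)*(l^4 - 9*l^3 + 9*l^2 + 85*l - 150) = (l + 3)^2*(l^3 - 12*l^2 + 45*l - 50) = (l - 5)*(l + 3)^2*(l^2 - 7*l + 10) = (l - 5)^2*(l + 3)^2*(l - 2)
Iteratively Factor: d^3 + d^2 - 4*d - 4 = (d + 2)*(d^2 - d - 2) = (d - 2)*(d + 2)*(d + 1)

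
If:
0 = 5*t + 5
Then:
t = -1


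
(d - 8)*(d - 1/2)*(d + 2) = d^3 - 13*d^2/2 - 13*d + 8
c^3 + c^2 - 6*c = c*(c - 2)*(c + 3)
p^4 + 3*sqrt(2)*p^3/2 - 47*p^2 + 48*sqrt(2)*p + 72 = (p - 3*sqrt(2))*(p - 2*sqrt(2))*(p + sqrt(2)/2)*(p + 6*sqrt(2))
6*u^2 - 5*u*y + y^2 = (-3*u + y)*(-2*u + y)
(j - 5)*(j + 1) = j^2 - 4*j - 5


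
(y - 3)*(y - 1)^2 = y^3 - 5*y^2 + 7*y - 3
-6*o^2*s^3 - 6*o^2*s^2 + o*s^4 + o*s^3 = s^2*(-6*o + s)*(o*s + o)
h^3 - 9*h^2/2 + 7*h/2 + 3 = (h - 3)*(h - 2)*(h + 1/2)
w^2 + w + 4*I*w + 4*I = (w + 1)*(w + 4*I)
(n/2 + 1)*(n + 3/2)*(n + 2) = n^3/2 + 11*n^2/4 + 5*n + 3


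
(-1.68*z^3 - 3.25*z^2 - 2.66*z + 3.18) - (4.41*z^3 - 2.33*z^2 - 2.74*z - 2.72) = -6.09*z^3 - 0.92*z^2 + 0.0800000000000001*z + 5.9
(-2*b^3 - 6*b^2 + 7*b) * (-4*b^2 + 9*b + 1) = 8*b^5 + 6*b^4 - 84*b^3 + 57*b^2 + 7*b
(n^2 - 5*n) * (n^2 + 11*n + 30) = n^4 + 6*n^3 - 25*n^2 - 150*n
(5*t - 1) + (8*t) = 13*t - 1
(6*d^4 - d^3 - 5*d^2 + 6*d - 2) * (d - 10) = 6*d^5 - 61*d^4 + 5*d^3 + 56*d^2 - 62*d + 20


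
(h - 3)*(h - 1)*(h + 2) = h^3 - 2*h^2 - 5*h + 6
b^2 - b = b*(b - 1)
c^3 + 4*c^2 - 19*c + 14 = (c - 2)*(c - 1)*(c + 7)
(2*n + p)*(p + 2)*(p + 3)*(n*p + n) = 2*n^2*p^3 + 12*n^2*p^2 + 22*n^2*p + 12*n^2 + n*p^4 + 6*n*p^3 + 11*n*p^2 + 6*n*p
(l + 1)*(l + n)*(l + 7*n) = l^3 + 8*l^2*n + l^2 + 7*l*n^2 + 8*l*n + 7*n^2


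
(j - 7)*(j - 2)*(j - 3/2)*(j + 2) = j^4 - 17*j^3/2 + 13*j^2/2 + 34*j - 42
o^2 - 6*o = o*(o - 6)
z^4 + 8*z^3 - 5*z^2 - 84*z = z*(z - 3)*(z + 4)*(z + 7)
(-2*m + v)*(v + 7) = -2*m*v - 14*m + v^2 + 7*v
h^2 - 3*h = h*(h - 3)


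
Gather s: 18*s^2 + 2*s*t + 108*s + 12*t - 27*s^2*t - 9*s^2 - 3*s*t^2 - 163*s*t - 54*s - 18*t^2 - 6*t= s^2*(9 - 27*t) + s*(-3*t^2 - 161*t + 54) - 18*t^2 + 6*t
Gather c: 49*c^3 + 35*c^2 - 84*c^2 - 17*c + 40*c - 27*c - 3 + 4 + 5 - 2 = 49*c^3 - 49*c^2 - 4*c + 4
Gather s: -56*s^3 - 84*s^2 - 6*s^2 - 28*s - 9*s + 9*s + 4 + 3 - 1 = -56*s^3 - 90*s^2 - 28*s + 6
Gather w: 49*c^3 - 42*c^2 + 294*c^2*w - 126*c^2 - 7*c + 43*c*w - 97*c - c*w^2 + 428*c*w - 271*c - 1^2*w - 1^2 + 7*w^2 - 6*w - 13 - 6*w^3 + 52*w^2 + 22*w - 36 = 49*c^3 - 168*c^2 - 375*c - 6*w^3 + w^2*(59 - c) + w*(294*c^2 + 471*c + 15) - 50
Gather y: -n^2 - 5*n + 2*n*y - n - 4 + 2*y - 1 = -n^2 - 6*n + y*(2*n + 2) - 5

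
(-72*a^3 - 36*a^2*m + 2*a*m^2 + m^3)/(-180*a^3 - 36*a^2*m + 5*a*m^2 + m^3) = (2*a + m)/(5*a + m)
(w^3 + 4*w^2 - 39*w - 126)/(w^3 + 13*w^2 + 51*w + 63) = (w - 6)/(w + 3)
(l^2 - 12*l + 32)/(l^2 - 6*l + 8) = (l - 8)/(l - 2)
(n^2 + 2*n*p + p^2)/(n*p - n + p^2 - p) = (n + p)/(p - 1)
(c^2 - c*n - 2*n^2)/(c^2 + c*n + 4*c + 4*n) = (c - 2*n)/(c + 4)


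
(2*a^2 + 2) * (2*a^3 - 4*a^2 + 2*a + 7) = 4*a^5 - 8*a^4 + 8*a^3 + 6*a^2 + 4*a + 14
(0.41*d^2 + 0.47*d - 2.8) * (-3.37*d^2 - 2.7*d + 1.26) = -1.3817*d^4 - 2.6909*d^3 + 8.6836*d^2 + 8.1522*d - 3.528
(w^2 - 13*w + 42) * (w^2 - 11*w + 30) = w^4 - 24*w^3 + 215*w^2 - 852*w + 1260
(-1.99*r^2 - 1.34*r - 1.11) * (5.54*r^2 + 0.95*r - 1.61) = -11.0246*r^4 - 9.3141*r^3 - 4.2185*r^2 + 1.1029*r + 1.7871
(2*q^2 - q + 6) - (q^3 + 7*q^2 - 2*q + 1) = -q^3 - 5*q^2 + q + 5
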